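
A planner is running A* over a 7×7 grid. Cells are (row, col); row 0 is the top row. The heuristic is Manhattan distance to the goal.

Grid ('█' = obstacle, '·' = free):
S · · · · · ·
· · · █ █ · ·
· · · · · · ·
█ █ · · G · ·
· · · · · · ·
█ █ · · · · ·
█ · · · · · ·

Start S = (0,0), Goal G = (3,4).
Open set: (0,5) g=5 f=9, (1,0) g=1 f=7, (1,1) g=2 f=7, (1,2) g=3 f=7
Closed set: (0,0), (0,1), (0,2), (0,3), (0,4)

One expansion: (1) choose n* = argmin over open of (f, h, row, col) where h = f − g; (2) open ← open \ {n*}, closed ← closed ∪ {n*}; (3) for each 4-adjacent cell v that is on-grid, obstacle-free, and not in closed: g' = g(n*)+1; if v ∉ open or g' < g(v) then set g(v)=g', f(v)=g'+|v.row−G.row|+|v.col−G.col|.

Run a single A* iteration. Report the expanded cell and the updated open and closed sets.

step 1: expand (1,2) (f=7, h=4) → closed; open now [(0,5) g=5 f=9, (1,0) g=1 f=7, (1,1) g=2 f=7, (2,2) g=4 f=7]

expanded=(1,2); open=[(0,5) g=5 f=9, (1,0) g=1 f=7, (1,1) g=2 f=7, (2,2) g=4 f=7]; closed=[(0,0), (0,1), (0,2), (0,3), (0,4), (1,2)]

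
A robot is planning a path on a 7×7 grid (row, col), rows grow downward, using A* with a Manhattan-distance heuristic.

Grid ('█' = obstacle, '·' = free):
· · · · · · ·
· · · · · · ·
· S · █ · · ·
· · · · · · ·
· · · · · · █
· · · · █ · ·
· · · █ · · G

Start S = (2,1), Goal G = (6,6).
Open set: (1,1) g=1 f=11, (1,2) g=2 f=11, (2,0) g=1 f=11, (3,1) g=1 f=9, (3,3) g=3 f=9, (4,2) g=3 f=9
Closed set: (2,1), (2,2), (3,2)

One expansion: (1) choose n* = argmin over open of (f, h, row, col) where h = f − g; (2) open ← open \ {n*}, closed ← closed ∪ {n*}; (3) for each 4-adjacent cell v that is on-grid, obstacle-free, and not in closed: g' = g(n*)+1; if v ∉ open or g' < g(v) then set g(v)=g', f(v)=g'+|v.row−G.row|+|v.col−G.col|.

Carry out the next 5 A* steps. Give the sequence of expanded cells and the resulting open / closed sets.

order=[(3,3) → (3,4) → (3,5) → (3,6) → (4,5)]; open=[(1,1) g=1 f=11, (1,2) g=2 f=11, (2,0) g=1 f=11, (2,4) g=5 f=11, (2,5) g=6 f=11, (2,6) g=7 f=11, (3,1) g=1 f=9, (4,2) g=3 f=9, (4,3) g=4 f=9, (4,4) g=5 f=9, (5,5) g=7 f=9]; closed=[(2,1), (2,2), (3,2), (3,3), (3,4), (3,5), (3,6), (4,5)]

step 1: expand (3,3) (f=9, h=6) → closed; open now [(1,1) g=1 f=11, (1,2) g=2 f=11, (2,0) g=1 f=11, (3,1) g=1 f=9, (3,4) g=4 f=9, (4,2) g=3 f=9, (4,3) g=4 f=9]
step 2: expand (3,4) (f=9, h=5) → closed; open now [(1,1) g=1 f=11, (1,2) g=2 f=11, (2,0) g=1 f=11, (2,4) g=5 f=11, (3,1) g=1 f=9, (3,5) g=5 f=9, (4,2) g=3 f=9, (4,3) g=4 f=9, (4,4) g=5 f=9]
step 3: expand (3,5) (f=9, h=4) → closed; open now [(1,1) g=1 f=11, (1,2) g=2 f=11, (2,0) g=1 f=11, (2,4) g=5 f=11, (2,5) g=6 f=11, (3,1) g=1 f=9, (3,6) g=6 f=9, (4,2) g=3 f=9, (4,3) g=4 f=9, (4,4) g=5 f=9, (4,5) g=6 f=9]
step 4: expand (3,6) (f=9, h=3) → closed; open now [(1,1) g=1 f=11, (1,2) g=2 f=11, (2,0) g=1 f=11, (2,4) g=5 f=11, (2,5) g=6 f=11, (2,6) g=7 f=11, (3,1) g=1 f=9, (4,2) g=3 f=9, (4,3) g=4 f=9, (4,4) g=5 f=9, (4,5) g=6 f=9]
step 5: expand (4,5) (f=9, h=3) → closed; open now [(1,1) g=1 f=11, (1,2) g=2 f=11, (2,0) g=1 f=11, (2,4) g=5 f=11, (2,5) g=6 f=11, (2,6) g=7 f=11, (3,1) g=1 f=9, (4,2) g=3 f=9, (4,3) g=4 f=9, (4,4) g=5 f=9, (5,5) g=7 f=9]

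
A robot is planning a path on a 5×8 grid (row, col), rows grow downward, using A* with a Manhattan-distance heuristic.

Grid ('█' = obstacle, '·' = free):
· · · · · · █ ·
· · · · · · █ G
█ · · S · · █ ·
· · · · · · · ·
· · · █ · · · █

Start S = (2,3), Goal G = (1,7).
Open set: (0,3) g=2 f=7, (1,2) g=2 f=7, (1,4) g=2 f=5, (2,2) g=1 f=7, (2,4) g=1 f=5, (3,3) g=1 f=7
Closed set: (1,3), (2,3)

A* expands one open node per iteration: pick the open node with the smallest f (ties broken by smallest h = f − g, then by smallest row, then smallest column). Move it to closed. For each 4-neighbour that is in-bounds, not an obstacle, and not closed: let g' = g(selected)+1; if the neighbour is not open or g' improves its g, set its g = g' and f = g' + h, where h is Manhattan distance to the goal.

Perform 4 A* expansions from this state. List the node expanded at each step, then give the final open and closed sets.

step 1: expand (1,4) (f=5, h=3) → closed; open now [(0,3) g=2 f=7, (0,4) g=3 f=7, (1,2) g=2 f=7, (1,5) g=3 f=5, (2,2) g=1 f=7, (2,4) g=1 f=5, (3,3) g=1 f=7]
step 2: expand (1,5) (f=5, h=2) → closed; open now [(0,3) g=2 f=7, (0,4) g=3 f=7, (0,5) g=4 f=7, (1,2) g=2 f=7, (2,2) g=1 f=7, (2,4) g=1 f=5, (2,5) g=4 f=7, (3,3) g=1 f=7]
step 3: expand (2,4) (f=5, h=4) → closed; open now [(0,3) g=2 f=7, (0,4) g=3 f=7, (0,5) g=4 f=7, (1,2) g=2 f=7, (2,2) g=1 f=7, (2,5) g=2 f=5, (3,3) g=1 f=7, (3,4) g=2 f=7]
step 4: expand (2,5) (f=5, h=3) → closed; open now [(0,3) g=2 f=7, (0,4) g=3 f=7, (0,5) g=4 f=7, (1,2) g=2 f=7, (2,2) g=1 f=7, (3,3) g=1 f=7, (3,4) g=2 f=7, (3,5) g=3 f=7]

order=[(1,4) → (1,5) → (2,4) → (2,5)]; open=[(0,3) g=2 f=7, (0,4) g=3 f=7, (0,5) g=4 f=7, (1,2) g=2 f=7, (2,2) g=1 f=7, (3,3) g=1 f=7, (3,4) g=2 f=7, (3,5) g=3 f=7]; closed=[(1,3), (1,4), (1,5), (2,3), (2,4), (2,5)]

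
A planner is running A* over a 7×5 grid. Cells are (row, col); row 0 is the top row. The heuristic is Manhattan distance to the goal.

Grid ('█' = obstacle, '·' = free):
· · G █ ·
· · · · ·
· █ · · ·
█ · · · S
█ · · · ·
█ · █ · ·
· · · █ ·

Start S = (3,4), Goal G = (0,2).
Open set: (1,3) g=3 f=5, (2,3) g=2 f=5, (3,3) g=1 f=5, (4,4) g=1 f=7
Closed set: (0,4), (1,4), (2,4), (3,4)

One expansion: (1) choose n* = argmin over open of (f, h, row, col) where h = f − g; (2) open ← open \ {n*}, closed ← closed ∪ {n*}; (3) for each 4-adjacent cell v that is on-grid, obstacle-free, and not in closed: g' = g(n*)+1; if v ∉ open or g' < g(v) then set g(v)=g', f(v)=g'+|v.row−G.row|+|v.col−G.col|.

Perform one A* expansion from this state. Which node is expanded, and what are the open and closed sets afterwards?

step 1: expand (1,3) (f=5, h=2) → closed; open now [(1,2) g=4 f=5, (2,3) g=2 f=5, (3,3) g=1 f=5, (4,4) g=1 f=7]

expanded=(1,3); open=[(1,2) g=4 f=5, (2,3) g=2 f=5, (3,3) g=1 f=5, (4,4) g=1 f=7]; closed=[(0,4), (1,3), (1,4), (2,4), (3,4)]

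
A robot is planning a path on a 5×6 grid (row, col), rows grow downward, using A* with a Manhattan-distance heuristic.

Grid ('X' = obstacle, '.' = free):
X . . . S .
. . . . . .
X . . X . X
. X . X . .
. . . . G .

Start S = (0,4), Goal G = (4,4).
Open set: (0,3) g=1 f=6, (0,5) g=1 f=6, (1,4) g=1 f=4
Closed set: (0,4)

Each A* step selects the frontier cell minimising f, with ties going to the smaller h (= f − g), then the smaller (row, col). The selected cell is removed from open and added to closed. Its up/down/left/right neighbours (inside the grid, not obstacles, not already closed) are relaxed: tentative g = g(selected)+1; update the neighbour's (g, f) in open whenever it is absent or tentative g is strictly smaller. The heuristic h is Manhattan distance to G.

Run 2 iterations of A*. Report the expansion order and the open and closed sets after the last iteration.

step 1: expand (1,4) (f=4, h=3) → closed; open now [(0,3) g=1 f=6, (0,5) g=1 f=6, (1,3) g=2 f=6, (1,5) g=2 f=6, (2,4) g=2 f=4]
step 2: expand (2,4) (f=4, h=2) → closed; open now [(0,3) g=1 f=6, (0,5) g=1 f=6, (1,3) g=2 f=6, (1,5) g=2 f=6, (3,4) g=3 f=4]

order=[(1,4) → (2,4)]; open=[(0,3) g=1 f=6, (0,5) g=1 f=6, (1,3) g=2 f=6, (1,5) g=2 f=6, (3,4) g=3 f=4]; closed=[(0,4), (1,4), (2,4)]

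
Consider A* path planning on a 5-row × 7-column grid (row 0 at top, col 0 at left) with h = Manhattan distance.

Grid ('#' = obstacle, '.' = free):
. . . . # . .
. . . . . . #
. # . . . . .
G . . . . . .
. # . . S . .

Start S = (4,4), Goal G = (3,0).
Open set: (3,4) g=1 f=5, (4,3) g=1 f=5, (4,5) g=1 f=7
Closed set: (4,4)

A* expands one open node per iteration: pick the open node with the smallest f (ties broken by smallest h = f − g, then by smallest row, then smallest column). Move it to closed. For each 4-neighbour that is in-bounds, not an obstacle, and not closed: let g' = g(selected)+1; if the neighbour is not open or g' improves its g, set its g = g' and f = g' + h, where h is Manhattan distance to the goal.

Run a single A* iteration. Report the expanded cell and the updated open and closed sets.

step 1: expand (3,4) (f=5, h=4) → closed; open now [(2,4) g=2 f=7, (3,3) g=2 f=5, (3,5) g=2 f=7, (4,3) g=1 f=5, (4,5) g=1 f=7]

expanded=(3,4); open=[(2,4) g=2 f=7, (3,3) g=2 f=5, (3,5) g=2 f=7, (4,3) g=1 f=5, (4,5) g=1 f=7]; closed=[(3,4), (4,4)]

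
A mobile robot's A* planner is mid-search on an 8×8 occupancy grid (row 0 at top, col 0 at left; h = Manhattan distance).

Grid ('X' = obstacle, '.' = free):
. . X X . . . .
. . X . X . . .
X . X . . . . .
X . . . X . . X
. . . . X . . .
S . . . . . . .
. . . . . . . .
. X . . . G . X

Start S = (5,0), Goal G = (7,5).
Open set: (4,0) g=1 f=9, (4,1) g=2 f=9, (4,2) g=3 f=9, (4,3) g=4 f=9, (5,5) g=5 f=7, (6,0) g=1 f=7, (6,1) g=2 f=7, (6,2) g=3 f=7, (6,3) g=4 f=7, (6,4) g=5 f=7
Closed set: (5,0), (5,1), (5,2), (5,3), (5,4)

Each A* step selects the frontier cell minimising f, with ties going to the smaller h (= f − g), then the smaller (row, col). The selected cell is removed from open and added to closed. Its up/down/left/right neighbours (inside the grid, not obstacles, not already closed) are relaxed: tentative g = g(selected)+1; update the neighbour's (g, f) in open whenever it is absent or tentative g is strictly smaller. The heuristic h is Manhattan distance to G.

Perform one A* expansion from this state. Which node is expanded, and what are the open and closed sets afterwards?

expanded=(5,5); open=[(4,0) g=1 f=9, (4,1) g=2 f=9, (4,2) g=3 f=9, (4,3) g=4 f=9, (4,5) g=6 f=9, (5,6) g=6 f=9, (6,0) g=1 f=7, (6,1) g=2 f=7, (6,2) g=3 f=7, (6,3) g=4 f=7, (6,4) g=5 f=7, (6,5) g=6 f=7]; closed=[(5,0), (5,1), (5,2), (5,3), (5,4), (5,5)]

step 1: expand (5,5) (f=7, h=2) → closed; open now [(4,0) g=1 f=9, (4,1) g=2 f=9, (4,2) g=3 f=9, (4,3) g=4 f=9, (4,5) g=6 f=9, (5,6) g=6 f=9, (6,0) g=1 f=7, (6,1) g=2 f=7, (6,2) g=3 f=7, (6,3) g=4 f=7, (6,4) g=5 f=7, (6,5) g=6 f=7]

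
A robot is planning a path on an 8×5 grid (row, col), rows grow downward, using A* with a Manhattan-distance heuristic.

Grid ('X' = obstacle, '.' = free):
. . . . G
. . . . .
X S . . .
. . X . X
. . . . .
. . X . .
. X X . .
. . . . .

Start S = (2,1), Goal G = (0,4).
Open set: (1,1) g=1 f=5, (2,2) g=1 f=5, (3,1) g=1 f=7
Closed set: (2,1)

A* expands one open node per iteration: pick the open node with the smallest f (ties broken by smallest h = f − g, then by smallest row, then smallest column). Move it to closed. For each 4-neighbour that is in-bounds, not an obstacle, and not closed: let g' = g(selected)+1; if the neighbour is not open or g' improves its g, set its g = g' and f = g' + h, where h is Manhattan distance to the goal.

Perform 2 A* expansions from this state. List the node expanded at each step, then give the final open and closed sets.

step 1: expand (1,1) (f=5, h=4) → closed; open now [(0,1) g=2 f=5, (1,0) g=2 f=7, (1,2) g=2 f=5, (2,2) g=1 f=5, (3,1) g=1 f=7]
step 2: expand (0,1) (f=5, h=3) → closed; open now [(0,0) g=3 f=7, (0,2) g=3 f=5, (1,0) g=2 f=7, (1,2) g=2 f=5, (2,2) g=1 f=5, (3,1) g=1 f=7]

order=[(1,1) → (0,1)]; open=[(0,0) g=3 f=7, (0,2) g=3 f=5, (1,0) g=2 f=7, (1,2) g=2 f=5, (2,2) g=1 f=5, (3,1) g=1 f=7]; closed=[(0,1), (1,1), (2,1)]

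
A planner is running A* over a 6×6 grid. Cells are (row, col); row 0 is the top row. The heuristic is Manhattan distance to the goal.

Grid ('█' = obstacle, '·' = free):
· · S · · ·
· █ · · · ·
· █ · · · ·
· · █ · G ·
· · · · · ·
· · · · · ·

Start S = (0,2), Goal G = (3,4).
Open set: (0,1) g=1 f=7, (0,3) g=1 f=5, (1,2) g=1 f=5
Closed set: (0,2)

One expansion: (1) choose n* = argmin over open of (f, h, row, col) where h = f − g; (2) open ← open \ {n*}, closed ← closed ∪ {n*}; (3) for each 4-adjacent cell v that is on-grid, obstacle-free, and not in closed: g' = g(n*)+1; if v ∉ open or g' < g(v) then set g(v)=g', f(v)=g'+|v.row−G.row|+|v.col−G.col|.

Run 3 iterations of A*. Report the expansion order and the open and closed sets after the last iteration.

step 1: expand (0,3) (f=5, h=4) → closed; open now [(0,1) g=1 f=7, (0,4) g=2 f=5, (1,2) g=1 f=5, (1,3) g=2 f=5]
step 2: expand (0,4) (f=5, h=3) → closed; open now [(0,1) g=1 f=7, (0,5) g=3 f=7, (1,2) g=1 f=5, (1,3) g=2 f=5, (1,4) g=3 f=5]
step 3: expand (1,4) (f=5, h=2) → closed; open now [(0,1) g=1 f=7, (0,5) g=3 f=7, (1,2) g=1 f=5, (1,3) g=2 f=5, (1,5) g=4 f=7, (2,4) g=4 f=5]

order=[(0,3) → (0,4) → (1,4)]; open=[(0,1) g=1 f=7, (0,5) g=3 f=7, (1,2) g=1 f=5, (1,3) g=2 f=5, (1,5) g=4 f=7, (2,4) g=4 f=5]; closed=[(0,2), (0,3), (0,4), (1,4)]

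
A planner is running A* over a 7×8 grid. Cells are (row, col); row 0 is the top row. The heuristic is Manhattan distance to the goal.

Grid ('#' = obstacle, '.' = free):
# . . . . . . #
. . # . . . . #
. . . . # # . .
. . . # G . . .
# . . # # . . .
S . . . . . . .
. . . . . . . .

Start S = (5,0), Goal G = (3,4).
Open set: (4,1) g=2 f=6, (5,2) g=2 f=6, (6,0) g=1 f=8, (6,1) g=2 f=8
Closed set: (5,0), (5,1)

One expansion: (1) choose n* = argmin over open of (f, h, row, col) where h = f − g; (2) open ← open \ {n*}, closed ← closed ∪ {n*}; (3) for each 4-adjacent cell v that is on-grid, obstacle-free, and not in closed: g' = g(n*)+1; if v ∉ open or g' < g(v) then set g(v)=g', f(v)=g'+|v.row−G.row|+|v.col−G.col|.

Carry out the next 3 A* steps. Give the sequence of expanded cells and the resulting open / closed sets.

step 1: expand (4,1) (f=6, h=4) → closed; open now [(3,1) g=3 f=6, (4,2) g=3 f=6, (5,2) g=2 f=6, (6,0) g=1 f=8, (6,1) g=2 f=8]
step 2: expand (3,1) (f=6, h=3) → closed; open now [(2,1) g=4 f=8, (3,0) g=4 f=8, (3,2) g=4 f=6, (4,2) g=3 f=6, (5,2) g=2 f=6, (6,0) g=1 f=8, (6,1) g=2 f=8]
step 3: expand (3,2) (f=6, h=2) → closed; open now [(2,1) g=4 f=8, (2,2) g=5 f=8, (3,0) g=4 f=8, (4,2) g=3 f=6, (5,2) g=2 f=6, (6,0) g=1 f=8, (6,1) g=2 f=8]

order=[(4,1) → (3,1) → (3,2)]; open=[(2,1) g=4 f=8, (2,2) g=5 f=8, (3,0) g=4 f=8, (4,2) g=3 f=6, (5,2) g=2 f=6, (6,0) g=1 f=8, (6,1) g=2 f=8]; closed=[(3,1), (3,2), (4,1), (5,0), (5,1)]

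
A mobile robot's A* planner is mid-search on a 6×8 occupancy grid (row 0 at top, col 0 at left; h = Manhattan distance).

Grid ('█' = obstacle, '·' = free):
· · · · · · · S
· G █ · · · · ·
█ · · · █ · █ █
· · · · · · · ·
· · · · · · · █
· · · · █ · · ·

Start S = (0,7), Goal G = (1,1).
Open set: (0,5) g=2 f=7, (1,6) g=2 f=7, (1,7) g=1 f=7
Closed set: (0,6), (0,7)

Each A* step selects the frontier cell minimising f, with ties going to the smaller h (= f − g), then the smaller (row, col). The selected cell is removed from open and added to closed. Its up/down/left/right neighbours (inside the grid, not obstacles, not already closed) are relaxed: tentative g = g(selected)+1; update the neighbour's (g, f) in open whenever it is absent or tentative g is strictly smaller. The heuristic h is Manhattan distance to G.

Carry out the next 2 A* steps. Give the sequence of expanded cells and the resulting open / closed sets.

order=[(0,5) → (0,4)]; open=[(0,3) g=4 f=7, (1,4) g=4 f=7, (1,5) g=3 f=7, (1,6) g=2 f=7, (1,7) g=1 f=7]; closed=[(0,4), (0,5), (0,6), (0,7)]

step 1: expand (0,5) (f=7, h=5) → closed; open now [(0,4) g=3 f=7, (1,5) g=3 f=7, (1,6) g=2 f=7, (1,7) g=1 f=7]
step 2: expand (0,4) (f=7, h=4) → closed; open now [(0,3) g=4 f=7, (1,4) g=4 f=7, (1,5) g=3 f=7, (1,6) g=2 f=7, (1,7) g=1 f=7]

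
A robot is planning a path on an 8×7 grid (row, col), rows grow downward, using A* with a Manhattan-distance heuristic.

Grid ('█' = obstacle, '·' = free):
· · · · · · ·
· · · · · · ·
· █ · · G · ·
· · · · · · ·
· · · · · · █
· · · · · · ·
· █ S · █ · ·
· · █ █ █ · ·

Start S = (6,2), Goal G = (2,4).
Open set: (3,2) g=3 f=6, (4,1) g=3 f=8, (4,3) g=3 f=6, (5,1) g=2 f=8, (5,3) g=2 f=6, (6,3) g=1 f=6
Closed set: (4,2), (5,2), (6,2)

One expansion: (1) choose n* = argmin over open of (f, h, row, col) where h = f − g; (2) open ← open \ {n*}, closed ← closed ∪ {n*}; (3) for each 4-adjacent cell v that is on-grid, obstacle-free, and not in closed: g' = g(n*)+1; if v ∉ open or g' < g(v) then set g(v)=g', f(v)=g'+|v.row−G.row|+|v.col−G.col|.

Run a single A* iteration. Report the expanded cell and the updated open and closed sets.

step 1: expand (3,2) (f=6, h=3) → closed; open now [(2,2) g=4 f=6, (3,1) g=4 f=8, (3,3) g=4 f=6, (4,1) g=3 f=8, (4,3) g=3 f=6, (5,1) g=2 f=8, (5,3) g=2 f=6, (6,3) g=1 f=6]

expanded=(3,2); open=[(2,2) g=4 f=6, (3,1) g=4 f=8, (3,3) g=4 f=6, (4,1) g=3 f=8, (4,3) g=3 f=6, (5,1) g=2 f=8, (5,3) g=2 f=6, (6,3) g=1 f=6]; closed=[(3,2), (4,2), (5,2), (6,2)]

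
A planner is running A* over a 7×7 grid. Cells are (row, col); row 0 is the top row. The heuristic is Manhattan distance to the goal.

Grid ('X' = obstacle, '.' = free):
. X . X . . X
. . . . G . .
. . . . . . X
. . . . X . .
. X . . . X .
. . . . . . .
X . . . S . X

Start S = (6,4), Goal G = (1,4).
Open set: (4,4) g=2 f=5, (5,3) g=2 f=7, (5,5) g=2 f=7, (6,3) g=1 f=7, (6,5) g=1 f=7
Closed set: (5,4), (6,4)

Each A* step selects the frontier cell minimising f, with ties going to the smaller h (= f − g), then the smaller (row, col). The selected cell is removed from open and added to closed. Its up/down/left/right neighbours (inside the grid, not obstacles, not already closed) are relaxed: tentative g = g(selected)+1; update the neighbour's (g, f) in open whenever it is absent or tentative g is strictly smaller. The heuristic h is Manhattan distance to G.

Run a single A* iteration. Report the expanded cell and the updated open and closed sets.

step 1: expand (4,4) (f=5, h=3) → closed; open now [(4,3) g=3 f=7, (5,3) g=2 f=7, (5,5) g=2 f=7, (6,3) g=1 f=7, (6,5) g=1 f=7]

expanded=(4,4); open=[(4,3) g=3 f=7, (5,3) g=2 f=7, (5,5) g=2 f=7, (6,3) g=1 f=7, (6,5) g=1 f=7]; closed=[(4,4), (5,4), (6,4)]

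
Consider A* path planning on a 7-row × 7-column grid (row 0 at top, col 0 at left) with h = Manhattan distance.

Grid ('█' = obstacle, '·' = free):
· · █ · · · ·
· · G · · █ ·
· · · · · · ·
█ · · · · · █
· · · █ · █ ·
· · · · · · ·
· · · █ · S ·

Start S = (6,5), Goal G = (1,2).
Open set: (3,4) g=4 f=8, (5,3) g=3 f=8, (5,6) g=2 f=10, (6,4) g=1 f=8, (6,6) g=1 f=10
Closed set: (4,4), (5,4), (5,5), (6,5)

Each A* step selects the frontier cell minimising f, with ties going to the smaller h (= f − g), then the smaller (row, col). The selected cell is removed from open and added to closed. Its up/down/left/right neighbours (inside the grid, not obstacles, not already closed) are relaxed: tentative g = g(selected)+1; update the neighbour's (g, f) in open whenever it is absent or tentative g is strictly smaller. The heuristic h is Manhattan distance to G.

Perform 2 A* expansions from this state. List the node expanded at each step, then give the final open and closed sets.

order=[(3,4) → (2,4)]; open=[(1,4) g=6 f=8, (2,3) g=6 f=8, (2,5) g=6 f=10, (3,3) g=5 f=8, (3,5) g=5 f=10, (5,3) g=3 f=8, (5,6) g=2 f=10, (6,4) g=1 f=8, (6,6) g=1 f=10]; closed=[(2,4), (3,4), (4,4), (5,4), (5,5), (6,5)]

step 1: expand (3,4) (f=8, h=4) → closed; open now [(2,4) g=5 f=8, (3,3) g=5 f=8, (3,5) g=5 f=10, (5,3) g=3 f=8, (5,6) g=2 f=10, (6,4) g=1 f=8, (6,6) g=1 f=10]
step 2: expand (2,4) (f=8, h=3) → closed; open now [(1,4) g=6 f=8, (2,3) g=6 f=8, (2,5) g=6 f=10, (3,3) g=5 f=8, (3,5) g=5 f=10, (5,3) g=3 f=8, (5,6) g=2 f=10, (6,4) g=1 f=8, (6,6) g=1 f=10]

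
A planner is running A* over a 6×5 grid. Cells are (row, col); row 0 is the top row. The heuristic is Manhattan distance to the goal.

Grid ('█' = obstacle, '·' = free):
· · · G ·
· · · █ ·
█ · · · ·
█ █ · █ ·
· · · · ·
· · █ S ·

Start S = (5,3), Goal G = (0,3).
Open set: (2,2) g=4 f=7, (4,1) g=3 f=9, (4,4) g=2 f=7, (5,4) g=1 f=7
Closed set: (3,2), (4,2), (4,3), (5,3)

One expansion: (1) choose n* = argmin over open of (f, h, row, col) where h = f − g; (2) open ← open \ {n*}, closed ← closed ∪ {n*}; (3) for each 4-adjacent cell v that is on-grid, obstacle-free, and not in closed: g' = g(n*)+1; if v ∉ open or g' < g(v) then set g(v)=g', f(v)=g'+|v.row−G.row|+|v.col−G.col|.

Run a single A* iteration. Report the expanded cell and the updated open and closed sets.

step 1: expand (2,2) (f=7, h=3) → closed; open now [(1,2) g=5 f=7, (2,1) g=5 f=9, (2,3) g=5 f=7, (4,1) g=3 f=9, (4,4) g=2 f=7, (5,4) g=1 f=7]

expanded=(2,2); open=[(1,2) g=5 f=7, (2,1) g=5 f=9, (2,3) g=5 f=7, (4,1) g=3 f=9, (4,4) g=2 f=7, (5,4) g=1 f=7]; closed=[(2,2), (3,2), (4,2), (4,3), (5,3)]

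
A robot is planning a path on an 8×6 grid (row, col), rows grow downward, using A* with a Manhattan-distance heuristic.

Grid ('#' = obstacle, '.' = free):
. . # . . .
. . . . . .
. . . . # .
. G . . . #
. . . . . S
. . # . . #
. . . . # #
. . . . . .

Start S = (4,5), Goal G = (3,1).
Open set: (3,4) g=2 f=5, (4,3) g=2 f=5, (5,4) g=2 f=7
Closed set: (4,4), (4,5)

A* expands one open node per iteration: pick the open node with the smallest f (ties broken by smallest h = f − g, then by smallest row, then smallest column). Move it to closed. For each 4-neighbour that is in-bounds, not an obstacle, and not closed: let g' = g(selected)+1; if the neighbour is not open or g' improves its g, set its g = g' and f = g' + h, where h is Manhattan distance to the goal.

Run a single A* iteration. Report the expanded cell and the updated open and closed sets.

expanded=(3,4); open=[(3,3) g=3 f=5, (4,3) g=2 f=5, (5,4) g=2 f=7]; closed=[(3,4), (4,4), (4,5)]

step 1: expand (3,4) (f=5, h=3) → closed; open now [(3,3) g=3 f=5, (4,3) g=2 f=5, (5,4) g=2 f=7]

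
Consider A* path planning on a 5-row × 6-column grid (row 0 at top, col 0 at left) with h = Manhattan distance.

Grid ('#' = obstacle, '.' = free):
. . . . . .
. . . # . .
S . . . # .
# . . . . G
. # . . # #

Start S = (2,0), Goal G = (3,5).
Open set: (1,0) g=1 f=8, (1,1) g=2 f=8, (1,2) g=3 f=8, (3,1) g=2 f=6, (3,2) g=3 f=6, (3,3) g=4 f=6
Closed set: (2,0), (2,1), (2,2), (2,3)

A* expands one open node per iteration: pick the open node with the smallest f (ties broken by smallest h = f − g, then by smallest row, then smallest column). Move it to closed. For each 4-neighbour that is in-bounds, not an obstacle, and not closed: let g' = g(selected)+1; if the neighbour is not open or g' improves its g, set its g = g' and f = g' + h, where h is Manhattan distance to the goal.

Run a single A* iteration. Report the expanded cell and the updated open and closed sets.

expanded=(3,3); open=[(1,0) g=1 f=8, (1,1) g=2 f=8, (1,2) g=3 f=8, (3,1) g=2 f=6, (3,2) g=3 f=6, (3,4) g=5 f=6, (4,3) g=5 f=8]; closed=[(2,0), (2,1), (2,2), (2,3), (3,3)]

step 1: expand (3,3) (f=6, h=2) → closed; open now [(1,0) g=1 f=8, (1,1) g=2 f=8, (1,2) g=3 f=8, (3,1) g=2 f=6, (3,2) g=3 f=6, (3,4) g=5 f=6, (4,3) g=5 f=8]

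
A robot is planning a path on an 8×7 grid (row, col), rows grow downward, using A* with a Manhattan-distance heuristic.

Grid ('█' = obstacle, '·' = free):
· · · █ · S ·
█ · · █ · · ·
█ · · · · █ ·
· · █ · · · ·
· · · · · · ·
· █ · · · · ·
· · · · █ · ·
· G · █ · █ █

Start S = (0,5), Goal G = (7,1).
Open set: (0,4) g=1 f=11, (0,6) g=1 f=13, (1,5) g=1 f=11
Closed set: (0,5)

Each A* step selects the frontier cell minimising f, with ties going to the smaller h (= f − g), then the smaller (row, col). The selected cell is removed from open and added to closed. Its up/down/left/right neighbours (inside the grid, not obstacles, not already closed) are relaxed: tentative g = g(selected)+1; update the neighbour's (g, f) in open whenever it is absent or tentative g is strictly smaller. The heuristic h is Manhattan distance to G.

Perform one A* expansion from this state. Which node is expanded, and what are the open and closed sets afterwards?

expanded=(0,4); open=[(0,6) g=1 f=13, (1,4) g=2 f=11, (1,5) g=1 f=11]; closed=[(0,4), (0,5)]

step 1: expand (0,4) (f=11, h=10) → closed; open now [(0,6) g=1 f=13, (1,4) g=2 f=11, (1,5) g=1 f=11]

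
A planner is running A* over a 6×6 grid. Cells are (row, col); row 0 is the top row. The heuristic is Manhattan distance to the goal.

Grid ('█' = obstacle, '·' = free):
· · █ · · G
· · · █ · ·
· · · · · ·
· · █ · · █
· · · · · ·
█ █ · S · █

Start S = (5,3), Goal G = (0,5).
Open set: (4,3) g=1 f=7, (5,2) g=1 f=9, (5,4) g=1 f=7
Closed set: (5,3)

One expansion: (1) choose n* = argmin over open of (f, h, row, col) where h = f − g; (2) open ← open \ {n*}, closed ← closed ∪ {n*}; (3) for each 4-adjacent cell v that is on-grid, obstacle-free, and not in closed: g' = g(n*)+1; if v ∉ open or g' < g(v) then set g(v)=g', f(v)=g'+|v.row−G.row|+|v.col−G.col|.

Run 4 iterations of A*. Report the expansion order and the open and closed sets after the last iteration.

step 1: expand (4,3) (f=7, h=6) → closed; open now [(3,3) g=2 f=7, (4,2) g=2 f=9, (4,4) g=2 f=7, (5,2) g=1 f=9, (5,4) g=1 f=7]
step 2: expand (3,3) (f=7, h=5) → closed; open now [(2,3) g=3 f=7, (3,4) g=3 f=7, (4,2) g=2 f=9, (4,4) g=2 f=7, (5,2) g=1 f=9, (5,4) g=1 f=7]
step 3: expand (2,3) (f=7, h=4) → closed; open now [(2,2) g=4 f=9, (2,4) g=4 f=7, (3,4) g=3 f=7, (4,2) g=2 f=9, (4,4) g=2 f=7, (5,2) g=1 f=9, (5,4) g=1 f=7]
step 4: expand (2,4) (f=7, h=3) → closed; open now [(1,4) g=5 f=7, (2,2) g=4 f=9, (2,5) g=5 f=7, (3,4) g=3 f=7, (4,2) g=2 f=9, (4,4) g=2 f=7, (5,2) g=1 f=9, (5,4) g=1 f=7]

order=[(4,3) → (3,3) → (2,3) → (2,4)]; open=[(1,4) g=5 f=7, (2,2) g=4 f=9, (2,5) g=5 f=7, (3,4) g=3 f=7, (4,2) g=2 f=9, (4,4) g=2 f=7, (5,2) g=1 f=9, (5,4) g=1 f=7]; closed=[(2,3), (2,4), (3,3), (4,3), (5,3)]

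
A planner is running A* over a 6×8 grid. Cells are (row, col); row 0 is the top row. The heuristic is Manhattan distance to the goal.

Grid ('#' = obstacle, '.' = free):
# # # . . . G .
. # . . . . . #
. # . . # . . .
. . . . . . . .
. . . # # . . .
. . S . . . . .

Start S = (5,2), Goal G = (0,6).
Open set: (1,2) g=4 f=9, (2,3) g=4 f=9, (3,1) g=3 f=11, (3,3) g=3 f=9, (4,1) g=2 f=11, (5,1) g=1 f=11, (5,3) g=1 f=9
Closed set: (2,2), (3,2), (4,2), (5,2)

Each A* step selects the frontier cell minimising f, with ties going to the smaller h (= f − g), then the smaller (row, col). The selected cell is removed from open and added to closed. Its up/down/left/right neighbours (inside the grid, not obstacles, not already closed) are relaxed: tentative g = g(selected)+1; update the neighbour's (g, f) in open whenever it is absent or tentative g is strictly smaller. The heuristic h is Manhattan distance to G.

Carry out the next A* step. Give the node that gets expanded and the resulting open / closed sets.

expanded=(1,2); open=[(1,3) g=5 f=9, (2,3) g=4 f=9, (3,1) g=3 f=11, (3,3) g=3 f=9, (4,1) g=2 f=11, (5,1) g=1 f=11, (5,3) g=1 f=9]; closed=[(1,2), (2,2), (3,2), (4,2), (5,2)]

step 1: expand (1,2) (f=9, h=5) → closed; open now [(1,3) g=5 f=9, (2,3) g=4 f=9, (3,1) g=3 f=11, (3,3) g=3 f=9, (4,1) g=2 f=11, (5,1) g=1 f=11, (5,3) g=1 f=9]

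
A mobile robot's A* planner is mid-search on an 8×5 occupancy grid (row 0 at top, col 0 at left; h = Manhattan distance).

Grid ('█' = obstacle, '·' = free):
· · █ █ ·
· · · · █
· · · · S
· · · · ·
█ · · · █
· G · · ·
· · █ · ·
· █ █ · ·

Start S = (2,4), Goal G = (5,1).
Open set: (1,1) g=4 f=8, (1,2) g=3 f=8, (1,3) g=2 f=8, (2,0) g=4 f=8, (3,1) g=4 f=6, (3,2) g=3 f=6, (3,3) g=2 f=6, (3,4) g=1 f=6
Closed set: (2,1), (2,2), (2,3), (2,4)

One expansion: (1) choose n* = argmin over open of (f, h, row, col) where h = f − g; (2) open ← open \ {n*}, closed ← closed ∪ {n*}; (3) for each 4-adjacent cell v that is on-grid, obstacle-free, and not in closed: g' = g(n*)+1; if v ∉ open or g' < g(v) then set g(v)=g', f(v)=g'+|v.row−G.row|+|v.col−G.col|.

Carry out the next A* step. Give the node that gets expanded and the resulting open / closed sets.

step 1: expand (3,1) (f=6, h=2) → closed; open now [(1,1) g=4 f=8, (1,2) g=3 f=8, (1,3) g=2 f=8, (2,0) g=4 f=8, (3,0) g=5 f=8, (3,2) g=3 f=6, (3,3) g=2 f=6, (3,4) g=1 f=6, (4,1) g=5 f=6]

expanded=(3,1); open=[(1,1) g=4 f=8, (1,2) g=3 f=8, (1,3) g=2 f=8, (2,0) g=4 f=8, (3,0) g=5 f=8, (3,2) g=3 f=6, (3,3) g=2 f=6, (3,4) g=1 f=6, (4,1) g=5 f=6]; closed=[(2,1), (2,2), (2,3), (2,4), (3,1)]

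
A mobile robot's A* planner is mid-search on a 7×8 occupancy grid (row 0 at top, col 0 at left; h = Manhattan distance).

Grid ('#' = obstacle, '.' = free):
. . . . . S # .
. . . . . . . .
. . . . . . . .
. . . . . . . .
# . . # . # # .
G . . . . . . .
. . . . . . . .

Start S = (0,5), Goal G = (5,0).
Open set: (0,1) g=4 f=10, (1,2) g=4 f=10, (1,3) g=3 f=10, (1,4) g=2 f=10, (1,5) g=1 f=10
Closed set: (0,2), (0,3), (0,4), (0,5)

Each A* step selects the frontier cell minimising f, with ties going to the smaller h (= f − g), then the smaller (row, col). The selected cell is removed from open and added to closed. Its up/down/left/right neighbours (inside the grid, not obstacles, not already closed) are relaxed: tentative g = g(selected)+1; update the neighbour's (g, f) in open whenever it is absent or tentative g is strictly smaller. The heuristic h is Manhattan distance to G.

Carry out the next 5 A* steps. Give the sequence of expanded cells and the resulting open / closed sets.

step 1: expand (0,1) (f=10, h=6) → closed; open now [(0,0) g=5 f=10, (1,1) g=5 f=10, (1,2) g=4 f=10, (1,3) g=3 f=10, (1,4) g=2 f=10, (1,5) g=1 f=10]
step 2: expand (0,0) (f=10, h=5) → closed; open now [(1,0) g=6 f=10, (1,1) g=5 f=10, (1,2) g=4 f=10, (1,3) g=3 f=10, (1,4) g=2 f=10, (1,5) g=1 f=10]
step 3: expand (1,0) (f=10, h=4) → closed; open now [(1,1) g=5 f=10, (1,2) g=4 f=10, (1,3) g=3 f=10, (1,4) g=2 f=10, (1,5) g=1 f=10, (2,0) g=7 f=10]
step 4: expand (2,0) (f=10, h=3) → closed; open now [(1,1) g=5 f=10, (1,2) g=4 f=10, (1,3) g=3 f=10, (1,4) g=2 f=10, (1,5) g=1 f=10, (2,1) g=8 f=12, (3,0) g=8 f=10]
step 5: expand (3,0) (f=10, h=2) → closed; open now [(1,1) g=5 f=10, (1,2) g=4 f=10, (1,3) g=3 f=10, (1,4) g=2 f=10, (1,5) g=1 f=10, (2,1) g=8 f=12, (3,1) g=9 f=12]

order=[(0,1) → (0,0) → (1,0) → (2,0) → (3,0)]; open=[(1,1) g=5 f=10, (1,2) g=4 f=10, (1,3) g=3 f=10, (1,4) g=2 f=10, (1,5) g=1 f=10, (2,1) g=8 f=12, (3,1) g=9 f=12]; closed=[(0,0), (0,1), (0,2), (0,3), (0,4), (0,5), (1,0), (2,0), (3,0)]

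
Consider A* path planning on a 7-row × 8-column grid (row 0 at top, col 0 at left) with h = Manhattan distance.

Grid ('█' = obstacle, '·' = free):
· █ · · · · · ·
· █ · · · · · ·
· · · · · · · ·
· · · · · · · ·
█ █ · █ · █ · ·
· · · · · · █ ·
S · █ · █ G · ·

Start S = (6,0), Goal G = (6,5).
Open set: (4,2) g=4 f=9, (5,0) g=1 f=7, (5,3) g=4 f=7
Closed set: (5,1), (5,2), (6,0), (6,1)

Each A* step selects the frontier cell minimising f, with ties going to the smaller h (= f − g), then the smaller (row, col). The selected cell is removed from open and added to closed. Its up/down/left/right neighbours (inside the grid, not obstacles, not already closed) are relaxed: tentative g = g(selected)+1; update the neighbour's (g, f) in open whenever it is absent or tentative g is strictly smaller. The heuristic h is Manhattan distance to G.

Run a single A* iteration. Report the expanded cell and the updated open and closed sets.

expanded=(5,3); open=[(4,2) g=4 f=9, (5,0) g=1 f=7, (5,4) g=5 f=7, (6,3) g=5 f=7]; closed=[(5,1), (5,2), (5,3), (6,0), (6,1)]

step 1: expand (5,3) (f=7, h=3) → closed; open now [(4,2) g=4 f=9, (5,0) g=1 f=7, (5,4) g=5 f=7, (6,3) g=5 f=7]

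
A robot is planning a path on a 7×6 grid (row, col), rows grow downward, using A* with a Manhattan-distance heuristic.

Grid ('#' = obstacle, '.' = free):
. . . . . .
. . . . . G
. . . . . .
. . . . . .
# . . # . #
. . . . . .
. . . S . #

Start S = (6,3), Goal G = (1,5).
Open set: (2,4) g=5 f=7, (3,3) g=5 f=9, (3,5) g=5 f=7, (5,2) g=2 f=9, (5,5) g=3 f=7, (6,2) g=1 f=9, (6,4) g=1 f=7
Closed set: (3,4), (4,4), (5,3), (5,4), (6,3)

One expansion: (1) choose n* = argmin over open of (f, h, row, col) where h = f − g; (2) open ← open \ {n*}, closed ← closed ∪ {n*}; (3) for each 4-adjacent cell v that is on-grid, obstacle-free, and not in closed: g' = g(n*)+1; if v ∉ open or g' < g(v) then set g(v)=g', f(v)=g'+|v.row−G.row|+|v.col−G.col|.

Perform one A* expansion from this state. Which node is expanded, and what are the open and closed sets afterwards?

expanded=(2,4); open=[(1,4) g=6 f=7, (2,3) g=6 f=9, (2,5) g=6 f=7, (3,3) g=5 f=9, (3,5) g=5 f=7, (5,2) g=2 f=9, (5,5) g=3 f=7, (6,2) g=1 f=9, (6,4) g=1 f=7]; closed=[(2,4), (3,4), (4,4), (5,3), (5,4), (6,3)]

step 1: expand (2,4) (f=7, h=2) → closed; open now [(1,4) g=6 f=7, (2,3) g=6 f=9, (2,5) g=6 f=7, (3,3) g=5 f=9, (3,5) g=5 f=7, (5,2) g=2 f=9, (5,5) g=3 f=7, (6,2) g=1 f=9, (6,4) g=1 f=7]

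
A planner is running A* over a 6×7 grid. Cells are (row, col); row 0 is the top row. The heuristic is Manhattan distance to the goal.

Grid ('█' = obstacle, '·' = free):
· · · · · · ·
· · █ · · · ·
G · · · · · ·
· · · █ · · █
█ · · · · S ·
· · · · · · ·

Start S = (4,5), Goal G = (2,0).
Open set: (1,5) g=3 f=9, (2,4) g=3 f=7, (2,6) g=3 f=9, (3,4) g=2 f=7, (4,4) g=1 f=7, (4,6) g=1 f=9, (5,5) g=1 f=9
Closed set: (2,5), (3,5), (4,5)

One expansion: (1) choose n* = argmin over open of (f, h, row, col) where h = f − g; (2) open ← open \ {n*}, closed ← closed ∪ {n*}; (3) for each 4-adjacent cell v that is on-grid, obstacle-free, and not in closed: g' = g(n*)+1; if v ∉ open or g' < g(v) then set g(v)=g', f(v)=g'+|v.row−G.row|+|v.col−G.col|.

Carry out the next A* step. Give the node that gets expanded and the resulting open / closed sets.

step 1: expand (2,4) (f=7, h=4) → closed; open now [(1,4) g=4 f=9, (1,5) g=3 f=9, (2,3) g=4 f=7, (2,6) g=3 f=9, (3,4) g=2 f=7, (4,4) g=1 f=7, (4,6) g=1 f=9, (5,5) g=1 f=9]

expanded=(2,4); open=[(1,4) g=4 f=9, (1,5) g=3 f=9, (2,3) g=4 f=7, (2,6) g=3 f=9, (3,4) g=2 f=7, (4,4) g=1 f=7, (4,6) g=1 f=9, (5,5) g=1 f=9]; closed=[(2,4), (2,5), (3,5), (4,5)]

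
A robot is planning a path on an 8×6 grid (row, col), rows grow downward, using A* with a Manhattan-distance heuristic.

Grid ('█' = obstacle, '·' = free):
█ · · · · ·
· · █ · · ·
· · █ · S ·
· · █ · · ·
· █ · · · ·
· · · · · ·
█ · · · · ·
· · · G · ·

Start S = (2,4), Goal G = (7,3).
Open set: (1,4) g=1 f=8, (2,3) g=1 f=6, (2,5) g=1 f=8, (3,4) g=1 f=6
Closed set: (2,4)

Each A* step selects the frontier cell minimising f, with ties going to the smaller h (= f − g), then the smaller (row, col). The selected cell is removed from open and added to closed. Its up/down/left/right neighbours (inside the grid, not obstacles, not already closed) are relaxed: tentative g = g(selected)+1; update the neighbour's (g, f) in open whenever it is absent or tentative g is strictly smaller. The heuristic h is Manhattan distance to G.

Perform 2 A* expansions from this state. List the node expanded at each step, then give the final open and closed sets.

step 1: expand (2,3) (f=6, h=5) → closed; open now [(1,3) g=2 f=8, (1,4) g=1 f=8, (2,5) g=1 f=8, (3,3) g=2 f=6, (3,4) g=1 f=6]
step 2: expand (3,3) (f=6, h=4) → closed; open now [(1,3) g=2 f=8, (1,4) g=1 f=8, (2,5) g=1 f=8, (3,4) g=1 f=6, (4,3) g=3 f=6]

order=[(2,3) → (3,3)]; open=[(1,3) g=2 f=8, (1,4) g=1 f=8, (2,5) g=1 f=8, (3,4) g=1 f=6, (4,3) g=3 f=6]; closed=[(2,3), (2,4), (3,3)]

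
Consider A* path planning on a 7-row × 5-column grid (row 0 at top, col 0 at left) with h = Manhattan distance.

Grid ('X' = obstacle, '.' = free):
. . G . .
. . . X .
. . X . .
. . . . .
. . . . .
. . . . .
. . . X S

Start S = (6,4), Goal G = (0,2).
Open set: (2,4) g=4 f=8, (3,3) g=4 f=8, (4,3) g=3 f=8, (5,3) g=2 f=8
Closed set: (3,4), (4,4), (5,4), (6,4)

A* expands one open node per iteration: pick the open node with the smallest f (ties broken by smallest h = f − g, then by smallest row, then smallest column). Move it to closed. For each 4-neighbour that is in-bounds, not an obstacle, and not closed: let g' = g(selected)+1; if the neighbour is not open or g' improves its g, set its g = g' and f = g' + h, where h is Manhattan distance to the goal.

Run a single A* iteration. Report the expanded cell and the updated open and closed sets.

expanded=(2,4); open=[(1,4) g=5 f=8, (2,3) g=5 f=8, (3,3) g=4 f=8, (4,3) g=3 f=8, (5,3) g=2 f=8]; closed=[(2,4), (3,4), (4,4), (5,4), (6,4)]

step 1: expand (2,4) (f=8, h=4) → closed; open now [(1,4) g=5 f=8, (2,3) g=5 f=8, (3,3) g=4 f=8, (4,3) g=3 f=8, (5,3) g=2 f=8]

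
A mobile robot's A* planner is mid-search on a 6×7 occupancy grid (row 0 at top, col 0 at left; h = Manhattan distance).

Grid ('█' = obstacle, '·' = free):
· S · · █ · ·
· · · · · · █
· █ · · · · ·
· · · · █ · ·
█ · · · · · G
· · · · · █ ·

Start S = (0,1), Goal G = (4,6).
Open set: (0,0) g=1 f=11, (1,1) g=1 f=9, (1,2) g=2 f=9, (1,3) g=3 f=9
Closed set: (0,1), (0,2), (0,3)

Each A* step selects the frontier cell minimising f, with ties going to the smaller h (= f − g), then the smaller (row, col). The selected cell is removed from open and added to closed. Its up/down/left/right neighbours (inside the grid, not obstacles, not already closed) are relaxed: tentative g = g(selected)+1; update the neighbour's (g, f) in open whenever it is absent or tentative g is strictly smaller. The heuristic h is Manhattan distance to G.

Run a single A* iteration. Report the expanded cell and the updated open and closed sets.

expanded=(1,3); open=[(0,0) g=1 f=11, (1,1) g=1 f=9, (1,2) g=2 f=9, (1,4) g=4 f=9, (2,3) g=4 f=9]; closed=[(0,1), (0,2), (0,3), (1,3)]

step 1: expand (1,3) (f=9, h=6) → closed; open now [(0,0) g=1 f=11, (1,1) g=1 f=9, (1,2) g=2 f=9, (1,4) g=4 f=9, (2,3) g=4 f=9]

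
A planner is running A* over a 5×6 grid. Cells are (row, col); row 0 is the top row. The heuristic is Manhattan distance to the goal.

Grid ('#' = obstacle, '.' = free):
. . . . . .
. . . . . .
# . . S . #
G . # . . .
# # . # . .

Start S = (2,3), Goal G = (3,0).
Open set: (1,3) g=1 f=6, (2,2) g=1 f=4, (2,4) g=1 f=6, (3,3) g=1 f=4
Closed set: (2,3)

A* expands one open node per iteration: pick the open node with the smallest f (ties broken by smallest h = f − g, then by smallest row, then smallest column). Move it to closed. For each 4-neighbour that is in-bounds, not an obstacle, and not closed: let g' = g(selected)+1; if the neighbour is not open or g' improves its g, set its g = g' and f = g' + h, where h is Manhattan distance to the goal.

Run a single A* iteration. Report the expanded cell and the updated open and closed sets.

expanded=(2,2); open=[(1,2) g=2 f=6, (1,3) g=1 f=6, (2,1) g=2 f=4, (2,4) g=1 f=6, (3,3) g=1 f=4]; closed=[(2,2), (2,3)]

step 1: expand (2,2) (f=4, h=3) → closed; open now [(1,2) g=2 f=6, (1,3) g=1 f=6, (2,1) g=2 f=4, (2,4) g=1 f=6, (3,3) g=1 f=4]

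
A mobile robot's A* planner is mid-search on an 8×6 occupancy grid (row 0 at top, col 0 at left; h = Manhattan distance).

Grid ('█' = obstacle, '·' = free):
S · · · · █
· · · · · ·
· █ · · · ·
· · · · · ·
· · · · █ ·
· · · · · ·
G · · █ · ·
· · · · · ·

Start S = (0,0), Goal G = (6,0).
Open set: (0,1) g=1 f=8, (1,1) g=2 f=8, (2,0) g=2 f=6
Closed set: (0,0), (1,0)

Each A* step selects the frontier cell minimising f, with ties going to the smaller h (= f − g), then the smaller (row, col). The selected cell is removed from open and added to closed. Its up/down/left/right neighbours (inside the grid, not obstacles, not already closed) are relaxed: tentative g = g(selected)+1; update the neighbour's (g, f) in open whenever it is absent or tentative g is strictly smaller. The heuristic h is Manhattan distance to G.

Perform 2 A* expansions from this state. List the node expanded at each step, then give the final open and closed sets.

step 1: expand (2,0) (f=6, h=4) → closed; open now [(0,1) g=1 f=8, (1,1) g=2 f=8, (3,0) g=3 f=6]
step 2: expand (3,0) (f=6, h=3) → closed; open now [(0,1) g=1 f=8, (1,1) g=2 f=8, (3,1) g=4 f=8, (4,0) g=4 f=6]

order=[(2,0) → (3,0)]; open=[(0,1) g=1 f=8, (1,1) g=2 f=8, (3,1) g=4 f=8, (4,0) g=4 f=6]; closed=[(0,0), (1,0), (2,0), (3,0)]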